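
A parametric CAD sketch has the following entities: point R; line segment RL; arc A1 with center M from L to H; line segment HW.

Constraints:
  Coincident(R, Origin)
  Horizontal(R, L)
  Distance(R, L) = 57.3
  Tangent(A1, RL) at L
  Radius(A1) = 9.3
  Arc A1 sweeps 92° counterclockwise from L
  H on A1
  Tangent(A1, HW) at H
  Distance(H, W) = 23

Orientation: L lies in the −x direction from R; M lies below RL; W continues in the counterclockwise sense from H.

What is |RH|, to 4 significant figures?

67.29

R is at the origin; R and L share the same y with |RL| = 57.3 and L on the −x side, so L = (-57.30, 0.000). Tangency of A1 to RL means the radius ML is perpendicular to RL, so M = L + (0, -9.3) = (-57.30, -9.300). On A1, L sits at bearing 90° from M; a 92° counterclockwise sweep puts H at bearing 182°, so H = M + 9.3·(cos 182°, sin 182°) = (-66.59, -9.625). Then |RH| = |H − R| = 67.29.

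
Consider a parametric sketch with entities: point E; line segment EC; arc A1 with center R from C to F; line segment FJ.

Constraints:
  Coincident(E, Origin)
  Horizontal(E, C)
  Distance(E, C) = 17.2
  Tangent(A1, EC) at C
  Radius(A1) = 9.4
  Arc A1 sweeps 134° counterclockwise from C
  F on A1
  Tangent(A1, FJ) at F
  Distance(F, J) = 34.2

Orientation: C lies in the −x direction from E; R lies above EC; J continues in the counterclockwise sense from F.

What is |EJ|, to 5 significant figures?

53.029

E is at the origin; EC is horizontal with |EC| = 17.2 and C on the −x side, so C = (-17.200, 0.0000). Tangency of A1 to EC means the radius RC is perpendicular to EC, so R = C + (0, 9.4) = (-17.200, 9.4000). On A1, C sits at bearing -90° from R; a 134° counterclockwise sweep puts F at bearing 44°, so F = R + 9.4·(cos 44°, sin 44°) = (-10.438, 15.930). Since A1 is tangent to FJ there, RF ⟂ FJ, so FJ runs along (−sin 44°, cos 44°); with |FJ| = 34.2, J = (-34.196, 40.531). Then |EJ| = |J − E| = 53.029.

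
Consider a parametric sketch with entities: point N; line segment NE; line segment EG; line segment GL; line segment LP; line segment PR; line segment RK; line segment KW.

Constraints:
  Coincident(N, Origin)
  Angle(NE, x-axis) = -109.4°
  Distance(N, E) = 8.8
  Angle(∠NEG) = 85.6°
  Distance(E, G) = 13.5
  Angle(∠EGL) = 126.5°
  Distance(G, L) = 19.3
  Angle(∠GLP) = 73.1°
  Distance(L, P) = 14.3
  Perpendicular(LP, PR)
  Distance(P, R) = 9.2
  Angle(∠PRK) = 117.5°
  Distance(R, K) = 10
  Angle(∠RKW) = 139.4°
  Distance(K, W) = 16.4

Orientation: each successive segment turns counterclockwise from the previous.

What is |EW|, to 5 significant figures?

31.620

∠PRK = 117.5° gives RK at -62.100° from the x-axis; with |RK| = 10.0, K = (12.906, -8.0702). ∠RKW = 139.4° gives KW at -21.500° from the x-axis; with |KW| = 16.4, W = (28.164, -14.081). Then |EW| = |W − E| = 31.620.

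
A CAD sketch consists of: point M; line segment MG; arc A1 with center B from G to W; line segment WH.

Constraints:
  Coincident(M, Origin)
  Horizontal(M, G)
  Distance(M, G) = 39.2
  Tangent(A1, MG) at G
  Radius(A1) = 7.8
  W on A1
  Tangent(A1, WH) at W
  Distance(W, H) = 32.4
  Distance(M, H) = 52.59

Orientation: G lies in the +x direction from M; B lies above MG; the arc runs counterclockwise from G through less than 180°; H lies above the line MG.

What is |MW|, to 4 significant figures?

47.62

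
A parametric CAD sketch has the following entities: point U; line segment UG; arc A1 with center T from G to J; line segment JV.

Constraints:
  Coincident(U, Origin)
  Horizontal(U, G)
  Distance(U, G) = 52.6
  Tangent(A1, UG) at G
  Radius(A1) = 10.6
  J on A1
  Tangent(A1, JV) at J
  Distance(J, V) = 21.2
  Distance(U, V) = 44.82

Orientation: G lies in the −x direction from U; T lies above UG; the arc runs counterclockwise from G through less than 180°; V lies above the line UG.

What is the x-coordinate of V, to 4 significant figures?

-35.65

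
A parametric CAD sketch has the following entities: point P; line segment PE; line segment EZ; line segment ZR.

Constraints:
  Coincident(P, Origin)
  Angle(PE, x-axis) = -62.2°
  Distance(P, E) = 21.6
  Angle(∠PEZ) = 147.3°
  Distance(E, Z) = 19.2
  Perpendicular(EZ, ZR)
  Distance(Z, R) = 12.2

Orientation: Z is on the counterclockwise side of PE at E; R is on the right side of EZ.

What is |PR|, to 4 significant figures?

44.35

∠PEZ = 147.3°, so EZ runs at -62.2° + (180° − 147.3°) = -29.50° from the x-axis; with |EZ| = 19.2, Z = E + 19.2·(cos -29.50°, sin -29.50°) = (26.78, -28.56). EZ is perpendicular to ZR; with |ZR| = 12.2 on the right of EZ, R = Z + 12.2·(-0.4924, -0.8704) = (20.78, -39.18). Then |PR| = |R − P| = 44.35.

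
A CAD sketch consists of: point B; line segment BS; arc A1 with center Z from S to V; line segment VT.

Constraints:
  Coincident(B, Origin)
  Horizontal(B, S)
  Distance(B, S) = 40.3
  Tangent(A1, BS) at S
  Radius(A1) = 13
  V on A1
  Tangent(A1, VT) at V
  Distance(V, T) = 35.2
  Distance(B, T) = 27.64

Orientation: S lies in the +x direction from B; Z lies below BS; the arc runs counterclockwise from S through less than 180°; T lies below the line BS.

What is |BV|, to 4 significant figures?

31.73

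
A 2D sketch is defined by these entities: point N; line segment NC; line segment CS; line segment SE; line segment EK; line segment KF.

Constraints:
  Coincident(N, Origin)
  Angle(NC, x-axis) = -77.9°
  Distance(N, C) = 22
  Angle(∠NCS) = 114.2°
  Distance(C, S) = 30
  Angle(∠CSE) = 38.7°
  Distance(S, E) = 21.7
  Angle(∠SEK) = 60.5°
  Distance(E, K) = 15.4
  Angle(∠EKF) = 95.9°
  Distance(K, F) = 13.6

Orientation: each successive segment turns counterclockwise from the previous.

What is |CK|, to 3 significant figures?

10.7

∠CSE = 38.7° gives SE at 129° from the x-axis; with |SE| = 21.7, E = (20.2, -11.0). ∠SEK = 60.5° gives EK at -111° from the x-axis; with |EK| = 15.4, K = (14.6, -25.3). Then |CK| = |K − C| = 10.7.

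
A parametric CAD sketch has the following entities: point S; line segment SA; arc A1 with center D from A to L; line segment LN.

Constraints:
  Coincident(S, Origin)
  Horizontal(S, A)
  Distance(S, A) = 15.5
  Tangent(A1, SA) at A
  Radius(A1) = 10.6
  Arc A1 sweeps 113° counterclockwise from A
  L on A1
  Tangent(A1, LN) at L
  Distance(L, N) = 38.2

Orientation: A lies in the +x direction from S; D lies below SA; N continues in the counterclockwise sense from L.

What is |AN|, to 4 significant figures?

50.17

S is at the origin; S and A share the same y with |SA| = 15.5 and A on the +x side, so A = (15.50, 0.000). A1 meets SA tangentially, so DA is at right angles to SA, so D = A + (0, -10.6) = (15.50, -10.60). On A1, A sits at bearing 90° from D; a 113° counterclockwise sweep puts L at bearing 203°, so L = D + 10.6·(cos 203°, sin 203°) = (5.743, -14.74). Tangency of A1 to LN means the radius DL is perpendicular to LN, so LN runs along (−sin 203°, cos 203°); with |LN| = 38.2, N = (20.67, -49.91). Then |AN| = |N − A| = 50.17.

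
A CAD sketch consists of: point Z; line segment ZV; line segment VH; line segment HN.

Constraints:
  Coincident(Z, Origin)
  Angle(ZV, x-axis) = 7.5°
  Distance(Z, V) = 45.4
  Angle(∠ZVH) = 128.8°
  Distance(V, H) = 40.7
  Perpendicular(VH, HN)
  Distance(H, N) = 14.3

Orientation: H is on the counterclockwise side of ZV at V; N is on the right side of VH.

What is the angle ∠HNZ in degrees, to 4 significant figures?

54.30°

Z is at the origin; ZV runs at 7.5° with length 45.4, so V = 45.4·(cos 7.5°, sin 7.5°) = (45.01, 5.926). ∠ZVH = 128.8°, so VH runs at 7.5° + (180° − 128.8°) = 58.70° from the x-axis; with |VH| = 40.7, H = V + 40.7·(cos 58.70°, sin 58.70°) = (66.16, 40.70). VH is perpendicular to HN; with |HN| = 14.3 on the right of VH, N = H + 14.3·(0.8545, -0.5195) = (78.37, 33.27). Then cos ∠HNZ = NH·NZ / (|NH||NZ|), giving 54.30°.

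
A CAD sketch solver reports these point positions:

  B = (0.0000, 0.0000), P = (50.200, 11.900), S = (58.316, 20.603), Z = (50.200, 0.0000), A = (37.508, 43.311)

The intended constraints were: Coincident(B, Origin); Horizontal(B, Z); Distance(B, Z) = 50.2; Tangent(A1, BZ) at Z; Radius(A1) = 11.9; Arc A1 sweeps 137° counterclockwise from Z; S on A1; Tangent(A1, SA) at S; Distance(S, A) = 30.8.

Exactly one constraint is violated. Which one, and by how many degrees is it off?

Tangent(A1, SA) at S — off by 4.50°.

B = (0.00, 0.00) ✓; B.y = 0.00, Z.y = 0.00 ✓; |BZ| = 50.20 ✓; ∠(PZ, ZB) = 90.00° ✓; |PZ| = 11.90 ✓; bearing(P→S) − bearing(P→Z) = 137.0° ✓; |PS| = 11.90 ✓; ∠(PS, SA) = 94.50° ✗; |SA| = 30.80 ✓.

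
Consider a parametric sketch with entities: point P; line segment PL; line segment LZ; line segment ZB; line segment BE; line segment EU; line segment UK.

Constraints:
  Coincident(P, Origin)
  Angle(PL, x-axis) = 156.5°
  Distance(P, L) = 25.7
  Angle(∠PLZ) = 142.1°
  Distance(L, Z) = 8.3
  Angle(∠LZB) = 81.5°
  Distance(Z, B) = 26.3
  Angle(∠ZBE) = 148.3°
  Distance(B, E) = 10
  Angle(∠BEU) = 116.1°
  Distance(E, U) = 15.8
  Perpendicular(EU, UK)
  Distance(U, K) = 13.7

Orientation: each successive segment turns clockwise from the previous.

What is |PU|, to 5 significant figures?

14.313

P is at the origin; PL runs at 156.5° with length 25.7, so L = (-23.568, 10.248). ∠PLZ = 142.1° gives LZ at 118.60° from the x-axis; with |LZ| = 8.3, Z = (-27.542, 17.535). ∠LZB = 81.5° gives ZB at 20.100° from the x-axis; with |ZB| = 26.3, B = (-2.8434, 26.573). ∠ZBE = 148.3° gives BE at -11.600° from the x-axis; with |BE| = 10.0, E = (6.9523, 24.563). ∠BEU = 116.1° gives EU at -75.500° from the x-axis; with |EU| = 15.8, U = (10.908, 9.2658). Then |PU| = |U − P| = 14.313.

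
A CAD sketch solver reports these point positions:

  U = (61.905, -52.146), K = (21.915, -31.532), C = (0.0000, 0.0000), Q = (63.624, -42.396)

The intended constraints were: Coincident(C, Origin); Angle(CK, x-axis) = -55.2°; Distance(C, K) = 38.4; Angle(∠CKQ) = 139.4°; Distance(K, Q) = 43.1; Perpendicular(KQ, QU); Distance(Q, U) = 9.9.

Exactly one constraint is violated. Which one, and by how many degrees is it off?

Perpendicular(KQ, QU) — off by 4.60°.

C = (0.00, 0.00) ✓; CK at -55.20° ✓; |CK| = 38.40 ✓; ∠CKQ = 139.4° ✓; |KQ| = 43.10 ✓; ∠(KQ, QU) = 85.40° ✗; |QU| = 9.900 ✓.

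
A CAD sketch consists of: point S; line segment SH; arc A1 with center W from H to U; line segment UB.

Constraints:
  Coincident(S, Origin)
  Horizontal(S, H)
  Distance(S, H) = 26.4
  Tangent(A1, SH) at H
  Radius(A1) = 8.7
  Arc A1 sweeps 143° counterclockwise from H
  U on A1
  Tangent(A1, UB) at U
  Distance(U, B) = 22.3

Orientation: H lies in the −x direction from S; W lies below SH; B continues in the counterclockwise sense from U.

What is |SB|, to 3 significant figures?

32.2

On A1, H sits at bearing 90° from W; a 143° counterclockwise sweep puts U at bearing 233°, so U = W + 8.7·(cos 233°, sin 233°) = (-31.6, -15.6). Tangency of A1 to UB means the radius WU is perpendicular to UB, so UB runs along (−sin 233°, cos 233°); with |UB| = 22.3, B = (-13.8, -29.1). Then |SB| = |B − S| = 32.2.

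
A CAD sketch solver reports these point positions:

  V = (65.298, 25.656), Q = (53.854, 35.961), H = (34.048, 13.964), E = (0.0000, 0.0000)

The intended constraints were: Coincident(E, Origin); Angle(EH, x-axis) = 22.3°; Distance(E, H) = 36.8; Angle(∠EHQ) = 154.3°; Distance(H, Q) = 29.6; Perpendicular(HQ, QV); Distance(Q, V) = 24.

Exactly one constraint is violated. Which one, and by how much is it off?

Distance(Q, V) = 24 — off by 8.60.

E = (0.00, 0.00) ✓; EH at 22.30° ✓; |EH| = 36.80 ✓; ∠EHQ = 154.3° ✓; |HQ| = 29.60 ✓; ∠(HQ, QV) = 90.00° ✓; |QV| = 15.40 ✗.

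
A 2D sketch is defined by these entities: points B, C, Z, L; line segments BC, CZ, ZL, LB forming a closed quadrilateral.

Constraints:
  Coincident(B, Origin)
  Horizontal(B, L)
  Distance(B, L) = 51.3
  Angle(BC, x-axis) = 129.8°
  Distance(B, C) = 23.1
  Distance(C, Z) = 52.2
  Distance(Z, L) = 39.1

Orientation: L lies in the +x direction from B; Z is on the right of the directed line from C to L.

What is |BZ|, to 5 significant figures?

29.102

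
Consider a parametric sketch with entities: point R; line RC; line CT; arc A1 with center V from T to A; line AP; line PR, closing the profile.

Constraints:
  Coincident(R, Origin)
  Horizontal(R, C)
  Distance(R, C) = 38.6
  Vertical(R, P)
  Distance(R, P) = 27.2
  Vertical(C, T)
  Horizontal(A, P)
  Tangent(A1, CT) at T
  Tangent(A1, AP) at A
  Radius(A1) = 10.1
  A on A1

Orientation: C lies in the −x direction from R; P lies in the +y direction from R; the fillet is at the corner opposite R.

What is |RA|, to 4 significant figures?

39.40

R is at the origin; R and C share the same y with |RC| = 38.6 and C on the −x side, so C = (-38.60, 0.000). R and P share the same x with |RP| = 27.2 and P on the +y side, so P = (0.000, 27.20). The virtual corner opposite R is at (-38.60, 27.20). The tangent condition forces VT to be normal to CT and tangency of A1 to AP means the radius VA is perpendicular to AP, with radius 10.1, so the center V sits 10.1 in from both sides at V = (-28.50, 17.10). That places the tangent points at T = (-38.60, 17.10) on CT and A = (-28.50, 27.20) on AP. Then |RA| = |A − R| = 39.40.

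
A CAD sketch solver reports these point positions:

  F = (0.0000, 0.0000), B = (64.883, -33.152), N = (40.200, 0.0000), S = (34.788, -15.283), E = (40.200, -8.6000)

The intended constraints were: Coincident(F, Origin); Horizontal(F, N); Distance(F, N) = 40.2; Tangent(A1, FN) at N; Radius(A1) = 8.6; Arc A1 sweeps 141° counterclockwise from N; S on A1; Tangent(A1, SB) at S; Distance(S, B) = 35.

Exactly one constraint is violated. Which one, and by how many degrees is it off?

Tangent(A1, SB) at S — off by 8.30°.

F = (0.00, 0.00) ✓; F.y = 0.00, N.y = 0.00 ✓; |FN| = 40.20 ✓; ∠(EN, NF) = 90.00° ✓; |EN| = 8.600 ✓; bearing(E→S) − bearing(E→N) = 141.0° ✓; |ES| = 8.600 ✓; ∠(ES, SB) = 81.70° ✗; |SB| = 35.00 ✓.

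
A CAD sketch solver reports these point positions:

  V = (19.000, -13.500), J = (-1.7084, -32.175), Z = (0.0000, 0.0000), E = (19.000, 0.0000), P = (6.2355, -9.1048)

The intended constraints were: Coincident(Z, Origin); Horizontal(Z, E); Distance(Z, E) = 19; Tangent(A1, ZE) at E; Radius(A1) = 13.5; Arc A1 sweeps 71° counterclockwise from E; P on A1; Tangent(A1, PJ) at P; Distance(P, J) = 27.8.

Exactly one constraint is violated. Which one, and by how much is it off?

Distance(P, J) = 27.8 — off by 3.40.

Z = (0.00, 0.00) ✓; Z.y = 0.00, E.y = 0.00 ✓; |ZE| = 19.00 ✓; ∠(VE, EZ) = 90.00° ✓; |VE| = 13.50 ✓; bearing(V→P) − bearing(V→E) = 71.00° ✓; |VP| = 13.50 ✓; ∠(VP, PJ) = 90.00° ✓; |PJ| = 24.40 ✗.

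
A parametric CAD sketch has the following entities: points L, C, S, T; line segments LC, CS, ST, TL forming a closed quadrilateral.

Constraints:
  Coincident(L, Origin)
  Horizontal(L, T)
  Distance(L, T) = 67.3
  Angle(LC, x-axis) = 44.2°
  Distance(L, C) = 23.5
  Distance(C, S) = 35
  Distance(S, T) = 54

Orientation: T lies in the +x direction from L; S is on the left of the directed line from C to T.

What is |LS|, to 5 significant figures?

58.277

L is at the origin; LT is horizontal with |LT| = 67.3 and T in +x, so T = (67.3, 0). LC runs at 44.2° with |LC| = 23.5, so C = (16.847, 16.383). S is determined by |CS| = 35.0 and |ST| = 54.0 together: it lies at the intersection of circle(C, 35.0) and circle(T, 54.0). With |CT| = 53.046, the foot of the radical line on CT is 10.584 from C and the perpendicular offset is √(35.0² − 10.584²) = 33.361. Taking the left-of-CT solution: S = (37.218, 44.845).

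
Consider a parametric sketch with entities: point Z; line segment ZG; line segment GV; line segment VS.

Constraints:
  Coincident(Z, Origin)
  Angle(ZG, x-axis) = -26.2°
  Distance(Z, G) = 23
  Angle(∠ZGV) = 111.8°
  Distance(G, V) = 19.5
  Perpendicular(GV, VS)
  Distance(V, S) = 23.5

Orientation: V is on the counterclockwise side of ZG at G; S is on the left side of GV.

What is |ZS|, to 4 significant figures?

28.12

∠ZGV = 111.8°, so GV runs at -26.2° + (180° − 111.8°) = 42.00° from the x-axis; with |GV| = 19.5, V = G + 19.5·(cos 42.00°, sin 42.00°) = (35.13, 2.893). The perpendicularity gives VS at right angles to GV; with |VS| = 23.5 on the left of GV, S = V + 23.5·(-0.6691, 0.7431) = (19.40, 20.36). Then |ZS| = |S − Z| = 28.12.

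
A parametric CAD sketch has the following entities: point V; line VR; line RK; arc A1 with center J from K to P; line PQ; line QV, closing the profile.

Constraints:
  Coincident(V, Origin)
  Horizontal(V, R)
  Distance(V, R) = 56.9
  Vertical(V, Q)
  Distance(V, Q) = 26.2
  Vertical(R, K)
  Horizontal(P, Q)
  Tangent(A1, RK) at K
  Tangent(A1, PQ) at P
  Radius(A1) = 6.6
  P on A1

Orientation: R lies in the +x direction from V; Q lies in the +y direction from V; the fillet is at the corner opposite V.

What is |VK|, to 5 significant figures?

60.181

V is at the origin; VR is horizontal with |VR| = 56.9 and R on the +x side, so R = (56.900, 0.0000). VQ is vertical with |VQ| = 26.2 and Q on the +y side, so Q = (0.0000, 26.200). The virtual corner opposite V is at (56.900, 26.200). The tangent condition forces JK to be normal to RK and A1 meets PQ tangentially, so JP is at right angles to PQ, with radius 6.6, so the center J sits 6.6 in from both sides at J = (50.300, 19.600). That places the tangent points at K = (56.900, 19.600) on RK and P = (50.300, 26.200) on PQ. Then |VK| = |K − V| = 60.181.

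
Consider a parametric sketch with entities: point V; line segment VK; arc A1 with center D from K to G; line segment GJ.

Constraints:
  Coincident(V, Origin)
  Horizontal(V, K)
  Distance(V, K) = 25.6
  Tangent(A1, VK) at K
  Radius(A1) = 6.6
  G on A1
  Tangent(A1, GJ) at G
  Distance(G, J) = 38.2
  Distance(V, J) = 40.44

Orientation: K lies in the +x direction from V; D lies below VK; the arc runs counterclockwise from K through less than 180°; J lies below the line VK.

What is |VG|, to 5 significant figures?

19.889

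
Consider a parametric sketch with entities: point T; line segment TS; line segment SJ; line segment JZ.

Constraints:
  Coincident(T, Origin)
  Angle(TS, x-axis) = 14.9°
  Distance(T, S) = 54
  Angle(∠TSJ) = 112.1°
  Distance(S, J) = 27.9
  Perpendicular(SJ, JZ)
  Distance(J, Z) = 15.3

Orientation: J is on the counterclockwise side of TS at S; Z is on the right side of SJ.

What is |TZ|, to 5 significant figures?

81.198

∠TSJ = 112.1°, so SJ runs at 14.9° + (180° − 112.1°) = 82.800° from the x-axis; with |SJ| = 27.9, J = S + 27.9·(cos 82.800°, sin 82.800°) = (55.681, 41.565). The perpendicularity gives JZ at right angles to SJ; with |JZ| = 15.3 on the right of SJ, Z = J + 15.3·(0.99211, -0.12533) = (70.860, 39.648). Then |TZ| = |Z − T| = 81.198.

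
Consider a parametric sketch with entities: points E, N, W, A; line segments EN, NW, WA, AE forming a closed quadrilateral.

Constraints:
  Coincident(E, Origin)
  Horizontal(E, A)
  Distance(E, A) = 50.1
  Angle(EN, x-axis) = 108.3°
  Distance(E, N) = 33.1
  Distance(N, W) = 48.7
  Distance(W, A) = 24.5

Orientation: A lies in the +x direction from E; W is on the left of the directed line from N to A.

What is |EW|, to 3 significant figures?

42.6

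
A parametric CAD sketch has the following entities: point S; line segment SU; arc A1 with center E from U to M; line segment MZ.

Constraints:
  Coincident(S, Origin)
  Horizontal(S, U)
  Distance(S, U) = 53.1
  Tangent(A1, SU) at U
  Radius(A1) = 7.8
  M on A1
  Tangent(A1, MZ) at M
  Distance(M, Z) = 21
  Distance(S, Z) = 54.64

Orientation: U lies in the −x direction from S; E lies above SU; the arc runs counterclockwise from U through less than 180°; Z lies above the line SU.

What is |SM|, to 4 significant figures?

46.03

Checks: |EM| = 7.800 ✓; ∠(EM, MZ) = 90.00° ✓; |MZ| = 21.00 ✓; |SZ| = 54.64 ✓.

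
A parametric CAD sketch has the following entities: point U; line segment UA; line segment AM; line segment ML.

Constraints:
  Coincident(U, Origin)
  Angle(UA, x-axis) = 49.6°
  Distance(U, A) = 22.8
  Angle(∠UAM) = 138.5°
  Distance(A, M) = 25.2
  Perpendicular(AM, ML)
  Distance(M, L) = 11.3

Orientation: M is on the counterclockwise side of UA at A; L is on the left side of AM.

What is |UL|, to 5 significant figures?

42.447

U is at the origin; UA runs at 49.6° with length 22.8, so A = 22.8·(cos 49.6°, sin 49.6°) = (14.777, 17.363). ∠UAM = 138.5°, so AM runs at 49.6° + (180° − 138.5°) = 91.100° from the x-axis; with |AM| = 25.2, M = A + 25.2·(cos 91.100°, sin 91.100°) = (14.293, 42.558). The perpendicularity gives ML at right angles to AM; with |ML| = 11.3 on the left of AM, L = M + 11.3·(-0.99982, -0.019197) = (2.9954, 42.341). Then |UL| = |L − U| = 42.447.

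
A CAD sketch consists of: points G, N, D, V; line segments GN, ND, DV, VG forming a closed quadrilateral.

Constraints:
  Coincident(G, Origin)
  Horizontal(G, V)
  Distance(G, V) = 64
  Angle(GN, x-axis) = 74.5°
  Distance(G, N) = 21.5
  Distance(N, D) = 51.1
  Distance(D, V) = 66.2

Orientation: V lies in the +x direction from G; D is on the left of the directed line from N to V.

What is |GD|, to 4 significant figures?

71.38

G is at the origin; G and V share the same y with |GV| = 64.0 and V in +x, so V = (64.0, 0). GN runs at 74.5° with |GN| = 21.5, so N = (5.746, 20.72). D is determined by |ND| = 51.1 and |DV| = 66.2 together: it lies at the intersection of circle(N, 51.1) and circle(V, 66.2). With |NV| = 61.83, the foot of the radical line on NV is 16.59 from N and the perpendicular offset is √(51.1² − 16.59²) = 48.33. Taking the left-of-NV solution: D = (37.57, 60.70).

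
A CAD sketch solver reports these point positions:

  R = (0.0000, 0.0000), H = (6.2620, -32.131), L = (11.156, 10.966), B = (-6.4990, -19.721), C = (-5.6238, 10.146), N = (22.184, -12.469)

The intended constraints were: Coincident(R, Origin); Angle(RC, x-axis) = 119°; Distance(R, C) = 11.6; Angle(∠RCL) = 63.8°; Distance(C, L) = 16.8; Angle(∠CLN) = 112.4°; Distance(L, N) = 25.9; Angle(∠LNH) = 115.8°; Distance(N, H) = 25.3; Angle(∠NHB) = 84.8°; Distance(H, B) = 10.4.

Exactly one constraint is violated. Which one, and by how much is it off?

Distance(H, B) = 10.4 — off by 7.40.

R = (0.00, 0.00) ✓; RC at 119.0° ✓; |RC| = 11.60 ✓; ∠RCL = 63.80° ✓; |CL| = 16.80 ✓; ∠CLN = 112.4° ✓; |LN| = 25.90 ✓; ∠LNH = 115.8° ✓; |NH| = 25.30 ✓; ∠NHB = 84.80° ✓; |HB| = 17.80 ✗.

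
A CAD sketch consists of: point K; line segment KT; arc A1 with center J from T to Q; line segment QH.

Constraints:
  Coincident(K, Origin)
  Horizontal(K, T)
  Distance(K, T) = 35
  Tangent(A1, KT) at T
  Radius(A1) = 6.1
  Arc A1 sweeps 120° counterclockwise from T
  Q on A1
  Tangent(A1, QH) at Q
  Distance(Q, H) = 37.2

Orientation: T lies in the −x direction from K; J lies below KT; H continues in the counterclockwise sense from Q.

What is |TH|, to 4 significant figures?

43.46

K is at the origin; KT is horizontal with |KT| = 35.0 and T on the −x side, so T = (-35.00, 0.000). Since A1 is tangent to KT there, JT ⟂ KT, so J = T + (0, -6.1) = (-35.00, -6.100). On A1, T sits at bearing 90° from J; a 120° counterclockwise sweep puts Q at bearing 210°, so Q = J + 6.1·(cos 210°, sin 210°) = (-40.28, -9.150). The tangent condition forces JQ to be normal to QH, so QH runs along (−sin 210°, cos 210°); with |QH| = 37.2, H = (-21.68, -41.37). Then |TH| = |H − T| = 43.46.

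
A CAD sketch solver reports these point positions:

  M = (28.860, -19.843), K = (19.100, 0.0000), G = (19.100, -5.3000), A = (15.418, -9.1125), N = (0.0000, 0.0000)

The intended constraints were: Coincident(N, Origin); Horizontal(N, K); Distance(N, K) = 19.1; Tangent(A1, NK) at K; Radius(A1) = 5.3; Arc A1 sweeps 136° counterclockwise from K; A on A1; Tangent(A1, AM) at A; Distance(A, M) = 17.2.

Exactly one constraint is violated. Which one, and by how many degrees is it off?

Tangent(A1, AM) at A — off by 5.40°.

N = (0.00, 0.00) ✓; N.y = 0.00, K.y = 0.00 ✓; |NK| = 19.10 ✓; ∠(GK, KN) = 90.00° ✓; |GK| = 5.300 ✓; bearing(G→A) − bearing(G→K) = 136.0° ✓; |GA| = 5.300 ✓; ∠(GA, AM) = 84.60° ✗; |AM| = 17.20 ✓.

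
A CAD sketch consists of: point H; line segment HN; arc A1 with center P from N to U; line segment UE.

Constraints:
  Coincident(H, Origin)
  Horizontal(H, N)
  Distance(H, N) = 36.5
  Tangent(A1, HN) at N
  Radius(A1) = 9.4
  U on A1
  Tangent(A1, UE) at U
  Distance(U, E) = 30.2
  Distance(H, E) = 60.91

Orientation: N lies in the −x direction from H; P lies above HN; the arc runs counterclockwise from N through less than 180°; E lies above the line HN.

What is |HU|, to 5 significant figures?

32.460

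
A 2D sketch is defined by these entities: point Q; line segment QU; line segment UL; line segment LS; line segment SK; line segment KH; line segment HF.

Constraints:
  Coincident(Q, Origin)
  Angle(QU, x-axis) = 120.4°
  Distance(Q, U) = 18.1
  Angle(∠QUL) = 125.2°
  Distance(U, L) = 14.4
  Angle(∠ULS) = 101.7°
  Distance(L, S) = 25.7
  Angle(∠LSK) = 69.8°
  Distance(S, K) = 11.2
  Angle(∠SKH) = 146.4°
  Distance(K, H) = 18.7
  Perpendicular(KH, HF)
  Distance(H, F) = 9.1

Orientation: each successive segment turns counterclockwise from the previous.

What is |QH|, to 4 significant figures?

6.365

∠LSK = 69.8° gives SK at 3.700° from the x-axis; with |SK| = 11.2, K = (-19.63, -7.102). ∠SKH = 146.4° gives KH at 37.30° from the x-axis; with |KH| = 18.7, H = (-4.756, 4.230). Then |QH| = |H − Q| = 6.365.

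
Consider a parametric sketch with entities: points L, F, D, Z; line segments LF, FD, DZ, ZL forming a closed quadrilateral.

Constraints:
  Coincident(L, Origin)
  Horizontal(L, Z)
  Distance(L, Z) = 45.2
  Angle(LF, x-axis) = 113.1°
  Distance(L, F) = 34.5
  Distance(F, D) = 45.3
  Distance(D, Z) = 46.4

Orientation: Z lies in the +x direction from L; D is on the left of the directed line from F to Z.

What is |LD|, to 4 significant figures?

53.21

L is at the origin; L and Z share the same y with |LZ| = 45.2 and Z in +x, so Z = (45.2, 0). LF runs at 113.1° with |LF| = 34.5, so F = (-13.54, 31.73). D is determined by |FD| = 45.3 and |DZ| = 46.4 together: it lies at the intersection of circle(F, 45.3) and circle(Z, 46.4). With |FZ| = 66.76, the foot of the radical line on FZ is 32.62 from F and the perpendicular offset is √(45.3² − 32.62²) = 31.43. Taking the left-of-FZ solution: D = (30.11, 43.88).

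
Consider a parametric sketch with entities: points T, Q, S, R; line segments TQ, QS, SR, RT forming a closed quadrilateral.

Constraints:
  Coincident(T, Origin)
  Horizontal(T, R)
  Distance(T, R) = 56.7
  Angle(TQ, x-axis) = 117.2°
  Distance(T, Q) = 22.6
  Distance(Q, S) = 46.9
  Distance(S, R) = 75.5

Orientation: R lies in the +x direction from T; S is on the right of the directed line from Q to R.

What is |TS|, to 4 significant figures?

30.08

T is at the origin; T and R share the same y with |TR| = 56.7 and R in +x, so R = (56.7, 0). TQ runs at 117.2° with |TQ| = 22.6, so Q = (-10.33, 20.10). S is determined by |QS| = 46.9 and |SR| = 75.5 together: it lies at the intersection of circle(Q, 46.9) and circle(R, 75.5). With |QR| = 69.98, the foot of the radical line on QR is 9.978 from Q and the perpendicular offset is √(46.9² − 9.978²) = 45.83. Taking the right-of-QR solution: S = (-13.94, -26.66).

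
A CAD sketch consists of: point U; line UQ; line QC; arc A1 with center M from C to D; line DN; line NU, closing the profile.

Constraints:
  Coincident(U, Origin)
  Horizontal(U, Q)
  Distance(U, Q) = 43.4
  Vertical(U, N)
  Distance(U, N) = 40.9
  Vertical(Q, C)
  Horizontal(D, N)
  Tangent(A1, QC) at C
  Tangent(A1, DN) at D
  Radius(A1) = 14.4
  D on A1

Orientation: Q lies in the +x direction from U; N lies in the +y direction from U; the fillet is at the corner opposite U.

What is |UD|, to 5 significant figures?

50.138

The virtual corner opposite U is at (43.400, 40.900). A1 meets QC tangentially, so MC is at right angles to QC and A1 meets DN tangentially, so MD is at right angles to DN, with radius 14.4, so the center M sits 14.4 in from both sides at M = (29.000, 26.500). That places the tangent points at C = (43.400, 26.500) on QC and D = (29.000, 40.900) on DN. Then |UD| = |D − U| = 50.138.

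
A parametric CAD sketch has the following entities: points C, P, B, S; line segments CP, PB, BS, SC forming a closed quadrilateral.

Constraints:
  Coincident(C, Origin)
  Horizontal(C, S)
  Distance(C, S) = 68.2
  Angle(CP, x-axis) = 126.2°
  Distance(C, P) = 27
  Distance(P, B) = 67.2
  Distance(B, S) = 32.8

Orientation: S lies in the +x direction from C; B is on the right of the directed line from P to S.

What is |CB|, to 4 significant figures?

42.72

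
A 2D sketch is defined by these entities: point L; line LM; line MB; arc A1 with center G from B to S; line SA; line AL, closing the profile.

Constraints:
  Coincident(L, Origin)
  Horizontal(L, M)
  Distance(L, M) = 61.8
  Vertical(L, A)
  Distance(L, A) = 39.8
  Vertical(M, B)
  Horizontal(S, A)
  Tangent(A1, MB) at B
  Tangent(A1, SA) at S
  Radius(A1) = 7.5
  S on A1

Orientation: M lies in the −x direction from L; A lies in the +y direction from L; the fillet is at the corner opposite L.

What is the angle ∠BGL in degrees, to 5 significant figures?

149.25°

The virtual corner opposite L is at (-61.800, 39.800). Since A1 is tangent to MB there, GB ⟂ MB and tangency of A1 to SA means the radius GS is perpendicular to SA, with radius 7.5, so the center G sits 7.5 in from both sides at G = (-54.300, 32.300). That places the tangent points at B = (-61.800, 32.300) on MB and S = (-54.300, 39.800) on SA. Then cos ∠BGL = GB·GL / (|GB||GL|), giving 149.25°.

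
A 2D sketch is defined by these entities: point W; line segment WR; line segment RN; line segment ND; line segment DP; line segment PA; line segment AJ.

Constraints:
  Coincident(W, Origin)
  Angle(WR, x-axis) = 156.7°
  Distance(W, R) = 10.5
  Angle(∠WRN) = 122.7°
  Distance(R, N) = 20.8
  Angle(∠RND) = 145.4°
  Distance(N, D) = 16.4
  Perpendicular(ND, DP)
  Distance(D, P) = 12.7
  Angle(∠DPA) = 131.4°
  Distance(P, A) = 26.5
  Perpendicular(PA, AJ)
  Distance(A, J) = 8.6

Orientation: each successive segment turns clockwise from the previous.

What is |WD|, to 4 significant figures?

39.97

W is at the origin; WR runs at 156.7° with length 10.5, so R = (-9.644, 4.153). ∠WRN = 122.7° gives RN at 99.40° from the x-axis; with |RN| = 20.8, N = (-13.04, 24.67). ∠RND = 145.4° gives ND at 64.80° from the x-axis; with |ND| = 16.4, D = (-6.058, 39.51). Then |WD| = |D − W| = 39.97.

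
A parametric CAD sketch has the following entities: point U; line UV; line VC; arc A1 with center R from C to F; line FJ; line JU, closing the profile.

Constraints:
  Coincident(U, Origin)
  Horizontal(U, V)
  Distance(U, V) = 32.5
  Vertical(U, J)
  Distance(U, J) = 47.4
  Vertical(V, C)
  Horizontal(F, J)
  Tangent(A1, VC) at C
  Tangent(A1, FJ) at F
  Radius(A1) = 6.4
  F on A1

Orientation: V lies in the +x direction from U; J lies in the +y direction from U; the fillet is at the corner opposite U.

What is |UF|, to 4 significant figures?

54.11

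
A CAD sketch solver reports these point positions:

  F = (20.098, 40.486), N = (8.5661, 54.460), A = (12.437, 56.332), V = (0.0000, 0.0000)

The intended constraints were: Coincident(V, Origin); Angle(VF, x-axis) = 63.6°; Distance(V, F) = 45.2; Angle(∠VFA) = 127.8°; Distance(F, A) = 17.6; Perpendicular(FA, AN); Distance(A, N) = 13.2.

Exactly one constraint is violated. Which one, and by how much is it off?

Distance(A, N) = 13.2 — off by 8.90.

V = (0.00, 0.00) ✓; VF at 63.60° ✓; |VF| = 45.20 ✓; ∠VFA = 127.8° ✓; |FA| = 17.60 ✓; ∠(FA, AN) = 90.01° ✓; |AN| = 4.300 ✗.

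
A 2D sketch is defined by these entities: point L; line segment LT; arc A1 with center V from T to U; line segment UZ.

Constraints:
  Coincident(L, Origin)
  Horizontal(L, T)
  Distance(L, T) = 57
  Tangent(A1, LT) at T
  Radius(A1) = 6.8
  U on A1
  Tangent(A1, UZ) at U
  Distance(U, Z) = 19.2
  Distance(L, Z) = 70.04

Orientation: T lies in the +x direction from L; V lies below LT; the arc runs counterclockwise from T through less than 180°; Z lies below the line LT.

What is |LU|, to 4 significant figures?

53.31

L is at the origin; LT is horizontal with |LT| = 57.0 and T on the +x side, so T = (57.00, 0.000). The tangent condition forces VT to be normal to LT, so V = T + (0, -6.8) = (57.00, -6.800). Since VU ⟂ UZ (tangency), |VZ| = √(6.8² + 19.2²) = 20.37 regardless of where U sits on A1. So Z lies on both circle(L, 70.04) and circle(V, 20.37); the below-LT intersection is Z = (65.27, -25.42). U is the foot of the tangent from Z: U = (52.06, -11.48).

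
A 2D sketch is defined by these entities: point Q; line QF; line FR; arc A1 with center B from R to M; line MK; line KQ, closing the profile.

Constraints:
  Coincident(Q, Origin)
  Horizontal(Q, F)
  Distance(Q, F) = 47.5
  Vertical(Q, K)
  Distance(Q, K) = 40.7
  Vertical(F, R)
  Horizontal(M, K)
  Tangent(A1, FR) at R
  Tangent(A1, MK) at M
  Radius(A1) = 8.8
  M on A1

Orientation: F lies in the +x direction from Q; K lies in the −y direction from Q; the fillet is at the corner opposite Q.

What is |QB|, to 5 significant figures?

50.153

Q is at the origin; QF is horizontal with |QF| = 47.5 and F on the +x side, so F = (47.500, 0.0000). Q and K share the same x with |QK| = 40.7 and K on the −y side, so K = (0.0000, -40.700). The virtual corner opposite Q is at (47.500, -40.700). Tangency of A1 to FR means the radius BR is perpendicular to FR and since A1 is tangent to MK there, BM ⟂ MK, with radius 8.8, so the center B sits 8.8 in from both sides at B = (38.700, -31.900). Then |QB| = |B − Q| = 50.153.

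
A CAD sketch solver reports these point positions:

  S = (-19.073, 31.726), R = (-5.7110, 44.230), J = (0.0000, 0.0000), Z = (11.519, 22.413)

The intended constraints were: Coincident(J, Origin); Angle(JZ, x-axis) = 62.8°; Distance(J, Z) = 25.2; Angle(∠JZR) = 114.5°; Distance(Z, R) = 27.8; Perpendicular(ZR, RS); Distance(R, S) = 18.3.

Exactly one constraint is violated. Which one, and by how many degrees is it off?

Perpendicular(ZR, RS) — off by 4.80°.

J = (0.00, 0.00) ✓; JZ at 62.80° ✓; |JZ| = 25.20 ✓; ∠JZR = 114.5° ✓; |ZR| = 27.80 ✓; ∠(ZR, RS) = 94.80° ✗; |RS| = 18.30 ✓.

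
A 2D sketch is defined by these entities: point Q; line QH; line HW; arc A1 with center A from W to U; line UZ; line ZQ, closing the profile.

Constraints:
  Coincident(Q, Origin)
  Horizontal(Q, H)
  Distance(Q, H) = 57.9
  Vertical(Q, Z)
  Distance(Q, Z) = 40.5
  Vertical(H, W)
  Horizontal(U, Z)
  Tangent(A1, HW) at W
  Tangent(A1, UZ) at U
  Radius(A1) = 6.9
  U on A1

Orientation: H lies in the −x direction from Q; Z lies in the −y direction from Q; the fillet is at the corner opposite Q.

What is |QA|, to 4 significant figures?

61.07

QZ is vertical with |QZ| = 40.5 and Z on the −y side, so Z = (0.000, -40.50). The virtual corner opposite Q is at (-57.90, -40.50). Since A1 is tangent to HW there, AW ⟂ HW and the tangent condition forces AU to be normal to UZ, with radius 6.9, so the center A sits 6.9 in from both sides at A = (-51.00, -33.60). Then |QA| = |A − Q| = 61.07.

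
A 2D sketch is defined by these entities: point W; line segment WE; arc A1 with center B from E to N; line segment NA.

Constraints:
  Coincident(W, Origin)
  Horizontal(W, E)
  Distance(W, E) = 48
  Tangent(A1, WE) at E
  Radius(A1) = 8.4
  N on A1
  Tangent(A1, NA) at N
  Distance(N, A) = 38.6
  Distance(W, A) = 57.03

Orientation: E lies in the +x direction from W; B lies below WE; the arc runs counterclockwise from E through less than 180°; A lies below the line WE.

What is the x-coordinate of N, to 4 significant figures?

39.68

W is at the origin; WE is horizontal with |WE| = 48.0 and E on the +x side, so E = (48.00, 0.000). A1 meets WE tangentially, so BE is at right angles to WE, so B = E + (0, -8.4) = (48.00, -8.400). Since BN ⟂ NA (tangency), |BA| = √(8.4² + 38.6²) = 39.50 regardless of where N sits on A1. So A lies on both circle(W, 57.03) and circle(B, 39.50); the below-WE intersection is A = (34.40, -45.49). N is the foot of the tangent from A: N = (39.68, -7.251).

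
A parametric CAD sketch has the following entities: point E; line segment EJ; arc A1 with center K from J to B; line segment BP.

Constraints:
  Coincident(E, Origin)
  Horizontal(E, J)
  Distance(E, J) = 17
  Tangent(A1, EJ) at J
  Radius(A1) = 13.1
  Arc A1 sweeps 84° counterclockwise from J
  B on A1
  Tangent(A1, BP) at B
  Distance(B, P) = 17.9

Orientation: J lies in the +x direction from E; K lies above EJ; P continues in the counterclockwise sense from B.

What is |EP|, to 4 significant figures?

43.47

E is at the origin; EJ is horizontal with |EJ| = 17.0 and J on the +x side, so J = (17.00, 0.000). Since A1 is tangent to EJ there, KJ ⟂ EJ, so K = J + (0, 13.1) = (17.00, 13.10). On A1, J sits at bearing -90° from K; an 84° counterclockwise sweep puts B at bearing -6°, so B = K + 13.1·(cos -6°, sin -6°) = (30.03, 11.73). Tangency of A1 to BP means the radius KB is perpendicular to BP, so BP runs along (−sin -6°, cos -6°); with |BP| = 17.9, P = (31.90, 29.53). Then |EP| = |P − E| = 43.47.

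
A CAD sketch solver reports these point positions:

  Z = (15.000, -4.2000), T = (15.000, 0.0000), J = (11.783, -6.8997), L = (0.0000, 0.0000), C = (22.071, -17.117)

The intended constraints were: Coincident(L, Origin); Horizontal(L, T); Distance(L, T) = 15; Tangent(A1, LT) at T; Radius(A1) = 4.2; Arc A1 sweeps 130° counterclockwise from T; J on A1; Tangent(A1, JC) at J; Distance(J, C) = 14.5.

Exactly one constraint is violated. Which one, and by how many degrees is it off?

Tangent(A1, JC) at J — off by 5.19°.

L = (0.00, 0.00) ✓; L.y = 0.00, T.y = 0.00 ✓; |LT| = 15.00 ✓; ∠(ZT, TL) = 90.00° ✓; |ZT| = 4.200 ✓; bearing(Z→J) − bearing(Z→T) = 130.0° ✓; |ZJ| = 4.200 ✓; ∠(ZJ, JC) = 84.81° ✗; |JC| = 14.50 ✓.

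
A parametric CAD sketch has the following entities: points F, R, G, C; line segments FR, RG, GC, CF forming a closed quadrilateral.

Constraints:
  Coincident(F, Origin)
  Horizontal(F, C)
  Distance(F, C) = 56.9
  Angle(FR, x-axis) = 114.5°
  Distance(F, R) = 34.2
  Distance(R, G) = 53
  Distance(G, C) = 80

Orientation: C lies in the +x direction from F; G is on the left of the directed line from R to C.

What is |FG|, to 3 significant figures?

74.1

F is at the origin; FC is horizontal with |FC| = 56.9 and C in +x, so C = (56.9, 0). FR runs at 114.5° with |FR| = 34.2, so R = (-14.2, 31.1). G is determined by |RG| = 53.0 and |GC| = 80.0 together: it lies at the intersection of circle(R, 53.0) and circle(C, 80.0). With |RC| = 77.6, the foot of the radical line on RC is 15.7 from R and the perpendicular offset is √(53.0² − 15.7²) = 50.6. Taking the left-of-RC solution: G = (20.5, 71.2).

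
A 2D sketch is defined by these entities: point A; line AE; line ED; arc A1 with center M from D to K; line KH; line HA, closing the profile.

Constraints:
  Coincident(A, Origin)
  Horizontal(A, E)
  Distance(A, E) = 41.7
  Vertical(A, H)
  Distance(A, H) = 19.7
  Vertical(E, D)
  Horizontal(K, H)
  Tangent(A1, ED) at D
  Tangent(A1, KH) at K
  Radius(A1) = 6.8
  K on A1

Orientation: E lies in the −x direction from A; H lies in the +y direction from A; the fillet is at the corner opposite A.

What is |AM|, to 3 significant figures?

37.2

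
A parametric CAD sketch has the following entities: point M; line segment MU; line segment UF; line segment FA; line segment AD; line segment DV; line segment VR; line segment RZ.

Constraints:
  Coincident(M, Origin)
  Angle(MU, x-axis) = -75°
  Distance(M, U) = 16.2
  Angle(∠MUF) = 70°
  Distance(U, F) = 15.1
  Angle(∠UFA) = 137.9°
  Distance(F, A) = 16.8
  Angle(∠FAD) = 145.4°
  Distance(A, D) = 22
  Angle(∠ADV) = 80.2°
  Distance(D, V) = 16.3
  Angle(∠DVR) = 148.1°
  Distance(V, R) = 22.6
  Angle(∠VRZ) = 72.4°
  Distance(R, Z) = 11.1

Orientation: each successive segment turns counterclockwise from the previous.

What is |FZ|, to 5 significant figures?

18.560

M is at the origin; MU runs at -75.0° with length 16.2, so U = (4.1929, -15.648). ∠MUF = 70.0° gives UF at 35.000° from the x-axis; with |UF| = 15.1, F = (16.562, -6.9870). ∠UFA = 137.9° gives FA at 77.100° from the x-axis; with |FA| = 16.8, A = (20.313, 9.3890). ∠FAD = 145.4° gives AD at 111.70° from the x-axis; with |AD| = 22.0, D = (12.178, 29.830). ∠ADV = 80.2° gives DV at -148.50° from the x-axis; with |DV| = 16.3, V = (-1.7198, 21.313). ∠DVR = 148.1° gives VR at -116.60° from the x-axis; with |VR| = 22.6, R = (-11.839, 1.1053). ∠VRZ = 72.4° gives RZ at -9.0000° from the x-axis; with |RZ| = 11.1, Z = (-0.87581, -0.63112). Then |FZ| = |Z − F| = 18.560.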